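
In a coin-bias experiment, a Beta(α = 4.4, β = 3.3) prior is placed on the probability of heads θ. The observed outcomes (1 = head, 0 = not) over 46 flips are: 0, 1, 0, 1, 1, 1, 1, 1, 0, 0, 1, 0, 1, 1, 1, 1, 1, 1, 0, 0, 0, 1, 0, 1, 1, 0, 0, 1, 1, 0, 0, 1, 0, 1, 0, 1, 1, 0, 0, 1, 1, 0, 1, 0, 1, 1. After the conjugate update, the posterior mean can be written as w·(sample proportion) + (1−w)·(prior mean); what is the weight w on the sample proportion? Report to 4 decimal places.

The Beta prior is conjugate to a Binomial/Bernoulli likelihood; the update adds successes to α and failures to β.
Posterior mean = (α₀+k)/(α₀+β₀+n) = [n/(α₀+β₀+n)]·(k/n) + [(α₀+β₀)/(α₀+β₀+n)]·α₀/(α₀+β₀), so only n and the prior enter the weight.
The weight on the data is w = n/(α₀+β₀+n) = 46/(4.4+3.3+46) = 46/53.7 = 0.8566.

0.8566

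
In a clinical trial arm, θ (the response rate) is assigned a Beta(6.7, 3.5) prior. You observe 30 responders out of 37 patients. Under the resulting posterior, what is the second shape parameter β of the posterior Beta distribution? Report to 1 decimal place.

The Beta prior is conjugate to a Binomial/Bernoulli likelihood; the update adds successes to α and failures to β.
Posterior: Beta(α+k, β+n−k) = Beta(6.7+30, 3.5+7) = Beta(36.7, 10.5).
Posterior β = 10.5.

10.5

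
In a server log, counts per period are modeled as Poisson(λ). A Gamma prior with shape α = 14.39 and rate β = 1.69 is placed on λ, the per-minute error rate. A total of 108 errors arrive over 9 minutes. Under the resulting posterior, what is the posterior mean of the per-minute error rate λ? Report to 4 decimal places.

11.4490

With a Gamma(shape α, rate β) prior, the Poisson likelihood is conjugate: the posterior is Gamma(α + ΣXᵢ, β + n).
Posterior: Gamma(α+S, β+n) = Gamma(14.39+108, 1.69+9) = Gamma(122.39, 10.69).
Posterior mean = α/β = 122.39/10.69 = 11.4490.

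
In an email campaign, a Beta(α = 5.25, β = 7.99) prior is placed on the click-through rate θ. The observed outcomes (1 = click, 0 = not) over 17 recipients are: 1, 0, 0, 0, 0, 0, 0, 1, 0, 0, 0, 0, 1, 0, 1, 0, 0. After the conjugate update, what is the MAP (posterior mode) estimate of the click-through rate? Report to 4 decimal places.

0.2921

The Beta prior is conjugate to a Binomial/Bernoulli likelihood; the update adds successes to α and failures to β.
Posterior: Beta(α+k, β+n−k) = Beta(5.25+4, 7.99+13) = Beta(9.25, 20.99).
Mode of Beta(a,b) for a,b>1 is (a−1)/(a+b−2) = 8.25/28.24 = 0.2921.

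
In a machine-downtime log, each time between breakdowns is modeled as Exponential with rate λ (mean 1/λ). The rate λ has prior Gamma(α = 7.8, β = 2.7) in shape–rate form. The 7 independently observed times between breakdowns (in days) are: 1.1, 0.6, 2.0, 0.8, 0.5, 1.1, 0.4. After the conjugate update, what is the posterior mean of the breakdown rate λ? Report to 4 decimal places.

1.6087

With a Gamma(shape α, rate β) prior on the exponential rate λ, the posterior after n observations with total T = Σxᵢ is Gamma(α+n, β+T).
Sum of observations T = 6.5 days; n = 7.
Posterior: Gamma(7.8+7, 2.7+6.5) = Gamma(14.8, 9.2).
Posterior mean of λ = α/β = 14.8/9.2 = 1.6087.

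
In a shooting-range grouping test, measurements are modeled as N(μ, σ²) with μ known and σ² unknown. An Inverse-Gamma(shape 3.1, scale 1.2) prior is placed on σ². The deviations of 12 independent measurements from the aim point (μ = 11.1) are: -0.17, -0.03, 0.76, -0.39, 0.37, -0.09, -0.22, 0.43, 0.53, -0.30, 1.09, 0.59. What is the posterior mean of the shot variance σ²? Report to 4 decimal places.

0.3361

With known mean μ and an Inverse-Gamma(α, β) prior on σ², the Normal likelihood is conjugate: posterior is Inv-Gamma(α + n/2, β + Σ(xᵢ−μ)²/2).
Σ(xᵢ−μ)² = (-0.17)² + (-0.03)² + (0.76)² + (-0.39)² + (0.37)² + (-0.09)² + (-0.22)² + (0.43)² + (0.53)² + (-0.30)² + (1.09)² + (0.59)² = 3.0449.
Posterior: Inv-Gamma(3.1 + 12/2, 1.2 + 3.0449/2) = Inv-Gamma(9.10, 2.72245).
E[σ²|data] = β/(α−1) = 2.72245/8.10 = 0.3361.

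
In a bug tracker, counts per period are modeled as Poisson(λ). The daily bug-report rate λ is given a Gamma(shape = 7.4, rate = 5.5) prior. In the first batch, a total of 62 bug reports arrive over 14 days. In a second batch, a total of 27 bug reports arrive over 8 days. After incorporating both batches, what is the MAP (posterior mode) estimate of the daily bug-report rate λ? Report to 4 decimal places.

3.4691

With a Gamma(shape α, rate β) prior, the Poisson likelihood is conjugate: the posterior is Gamma(α + ΣXᵢ, β + n).
After batch 1: Gamma(α+S, β+n) = Gamma(7.4+62, 5.5+14) = Gamma(69.4, 19.5).
After batch 2: Gamma(α+S, β+n) = Gamma(69.4+27, 19.5+8) = Gamma(96.4, 27.5).
Mode of Gamma(α,β) for α≥1 is (α−1)/β = 95.4/27.5 = 3.4691.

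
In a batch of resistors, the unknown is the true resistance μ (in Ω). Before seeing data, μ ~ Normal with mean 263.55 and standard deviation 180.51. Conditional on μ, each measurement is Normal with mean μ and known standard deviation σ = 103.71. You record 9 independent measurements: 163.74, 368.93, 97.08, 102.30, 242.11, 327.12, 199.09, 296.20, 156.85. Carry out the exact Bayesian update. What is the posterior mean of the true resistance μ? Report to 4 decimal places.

218.6919

For Normal data with known variance σ², a Normal(μ₀, σ₀²) prior on μ is conjugate. Posterior precision = 1/σ₀² + n/σ²; posterior mean is the precision-weighted average of μ₀ and x̄.
Σxᵢ = 163.74 + 368.93 + 97.08 + 102.30 + 242.11 + 327.12 + 199.09 + 296.20 + 156.85 = 1953.42, so n·x̄ = 1953.42.
σ₀² = 180.51² = 32583.8601, σ² = 103.71² = 10755.7641; σ² + n·σ₀² = 10755.7641 + 9·32583.8601 = 304010.505.
Posterior mean = (μ₀/σ₀² + n·x̄/σ²)/(1/σ₀² + n/σ²) = (σ²·μ₀ + σ₀²·n·x̄)/(σ² + n·σ₀²) = (10755.7641·263.55 + 32583.8601·1953.42)/304010.505 = 66484645.625097/304010.505 = 218.6919.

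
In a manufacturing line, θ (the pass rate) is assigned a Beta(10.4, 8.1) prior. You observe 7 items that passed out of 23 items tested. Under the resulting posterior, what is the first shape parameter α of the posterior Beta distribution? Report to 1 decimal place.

17.4

The Beta prior is conjugate to a Binomial/Bernoulli likelihood; the update adds successes to α and failures to β.
Posterior: Beta(α+k, β+n−k) = Beta(10.4+7, 8.1+16) = Beta(17.4, 24.1).
Posterior α = 17.4.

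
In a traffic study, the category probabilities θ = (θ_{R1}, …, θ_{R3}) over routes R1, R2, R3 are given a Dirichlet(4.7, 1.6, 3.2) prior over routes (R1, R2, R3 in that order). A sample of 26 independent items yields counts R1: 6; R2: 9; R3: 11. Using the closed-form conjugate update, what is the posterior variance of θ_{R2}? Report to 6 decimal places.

The Dirichlet prior is conjugate to the Multinomial likelihood: each posterior αⱼ = prior αⱼ + observed count nⱼ.
Posterior concentration: (10.7, 10.6, 14.2), total = 35.5.
Var[θ_j] = α_j(Σα−α_j)/((Σα)²(Σα+1)) = 10.6·24.9/(35.5²·36.5) = 0.005738.

0.005738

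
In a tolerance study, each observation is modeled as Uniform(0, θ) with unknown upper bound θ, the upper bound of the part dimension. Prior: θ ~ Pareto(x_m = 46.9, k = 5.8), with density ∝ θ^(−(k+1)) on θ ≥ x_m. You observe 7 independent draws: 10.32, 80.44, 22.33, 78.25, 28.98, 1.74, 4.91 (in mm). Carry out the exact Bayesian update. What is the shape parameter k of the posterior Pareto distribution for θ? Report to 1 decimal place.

12.8

A Pareto(scale x_m, shape k) prior on the upper bound θ of Uniform(0, θ) is conjugate: posterior is Pareto(max(x_m, max xᵢ), k + n).
Sample maximum = 80.44; prior scale x_m = 46.9 → posterior scale = max = 80.44.
Posterior shape = 5.8 + 7 = 12.8.
Posterior shape k = 12.8.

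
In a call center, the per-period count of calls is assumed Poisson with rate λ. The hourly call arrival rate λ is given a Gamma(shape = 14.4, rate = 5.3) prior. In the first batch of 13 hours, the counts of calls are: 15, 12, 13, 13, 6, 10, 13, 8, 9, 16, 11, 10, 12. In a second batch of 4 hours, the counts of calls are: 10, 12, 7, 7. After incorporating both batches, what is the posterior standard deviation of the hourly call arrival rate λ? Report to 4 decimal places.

With a Gamma(shape α, rate β) prior, the Poisson likelihood is conjugate: the posterior is Gamma(α + ΣXᵢ, β + n).
Batch 1: sum of counts S = 148 over n = 13 hours.
After batch 1: Gamma(α+S, β+n) = Gamma(14.4+148, 5.3+13) = Gamma(162.4, 18.3).
Batch 2: sum of counts S = 36 over n = 4 hours.
After batch 2: Gamma(α+S, β+n) = Gamma(162.4+36, 18.3+4) = Gamma(198.4, 22.3).
SD = √α/β = √198.4/22.3 = 0.6316.

0.6316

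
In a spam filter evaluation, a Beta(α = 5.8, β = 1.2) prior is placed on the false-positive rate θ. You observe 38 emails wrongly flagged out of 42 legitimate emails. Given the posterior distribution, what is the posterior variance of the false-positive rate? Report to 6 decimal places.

0.001897

The Beta prior is conjugate to a Binomial/Bernoulli likelihood; the update adds successes to α and failures to β.
Posterior: Beta(α+k, β+n−k) = Beta(5.8+38, 1.2+4) = Beta(43.8, 5.2).
Var = αβ/((α+β)²(α+β+1)) = 43.8·5.2/(49.0²·50.0) = 0.001897.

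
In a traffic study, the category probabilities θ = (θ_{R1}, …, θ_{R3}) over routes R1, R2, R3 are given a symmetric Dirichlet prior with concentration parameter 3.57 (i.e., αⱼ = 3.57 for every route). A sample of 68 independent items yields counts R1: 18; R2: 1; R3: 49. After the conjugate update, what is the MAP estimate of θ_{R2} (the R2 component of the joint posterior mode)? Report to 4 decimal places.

0.0472

The Dirichlet prior is conjugate to the Multinomial likelihood: each posterior αⱼ = prior αⱼ + observed count nⱼ.
Posterior concentration: (21.57, 4.57, 52.57), total = 78.71.
Joint mode component: (α_{R2}−1)/(Σα−K) = 3.57/75.71 = 0.0472.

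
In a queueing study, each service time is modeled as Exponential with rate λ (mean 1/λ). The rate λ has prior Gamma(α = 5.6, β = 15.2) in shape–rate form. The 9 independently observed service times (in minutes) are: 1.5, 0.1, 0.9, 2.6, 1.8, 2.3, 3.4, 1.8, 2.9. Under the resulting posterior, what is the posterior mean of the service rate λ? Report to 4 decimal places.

0.4492

With a Gamma(shape α, rate β) prior on the exponential rate λ, the posterior after n observations with total T = Σxᵢ is Gamma(α+n, β+T).
Sum of observations T = 17.3 minutes; n = 9.
Posterior: Gamma(5.6+9, 15.2+17.3) = Gamma(14.6, 32.5).
Posterior mean of λ = α/β = 14.6/32.5 = 0.4492.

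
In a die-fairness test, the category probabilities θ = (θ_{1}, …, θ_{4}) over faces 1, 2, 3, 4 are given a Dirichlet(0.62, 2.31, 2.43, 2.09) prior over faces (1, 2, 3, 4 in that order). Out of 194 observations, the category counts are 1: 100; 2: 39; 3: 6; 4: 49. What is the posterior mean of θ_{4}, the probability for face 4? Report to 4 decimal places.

The Dirichlet prior is conjugate to the Multinomial likelihood: each posterior αⱼ = prior αⱼ + observed count nⱼ.
Posterior concentration: (100.62, 41.31, 8.43, 51.09), total = 201.45.
E[θ_{4}|data] = α_{4}/Σα = 51.09/201.45 = 0.2536.

0.2536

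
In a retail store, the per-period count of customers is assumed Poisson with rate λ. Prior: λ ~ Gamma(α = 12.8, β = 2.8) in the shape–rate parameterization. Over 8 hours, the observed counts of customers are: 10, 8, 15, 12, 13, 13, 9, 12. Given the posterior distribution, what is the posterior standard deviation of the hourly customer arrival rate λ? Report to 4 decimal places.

With a Gamma(shape α, rate β) prior, the Poisson likelihood is conjugate: the posterior is Gamma(α + ΣXᵢ, β + n).
Sum of counts S = 92 over n = 8 hours.
Posterior: Gamma(α+S, β+n) = Gamma(12.8+92, 2.8+8) = Gamma(104.8, 10.8).
SD = √α/β = √104.8/10.8 = 0.9479.

0.9479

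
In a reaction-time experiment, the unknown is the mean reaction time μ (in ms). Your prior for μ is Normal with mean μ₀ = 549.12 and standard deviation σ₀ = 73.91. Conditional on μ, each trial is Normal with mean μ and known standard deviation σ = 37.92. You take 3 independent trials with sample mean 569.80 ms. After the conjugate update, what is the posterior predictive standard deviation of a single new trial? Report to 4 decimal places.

43.3425

For Normal data with known variance σ², a Normal(μ₀, σ₀²) prior on μ is conjugate. Posterior precision = 1/σ₀² + n/σ²; posterior mean is the precision-weighted average of μ₀ and x̄.
σ₀² = 73.91² = 5462.6881, σ² = 37.92² = 1437.9264; σ² + n·σ₀² = 1437.9264 + 3·5462.6881 = 17825.9907.
Posterior precision = 1/σ₀² + n/σ² = 1/5462.6881 + 3/1437.9264 = (σ² + n·σ₀²)/(σ₀²σ²) = 17825.9907/(5462.6881·1437.9264); posterior variance σₙ² = σ₀²σ²/(σ² + n·σ₀²) = 5462.6881·1437.9264/17825.9907 = 440.645548.
Predictive variance for one new observation = σₙ² + σ² = 5462.6881·1437.9264/17825.9907 + 1437.9264 = σ²·(σ₀² + 17825.9907)/17825.9907 = 1437.9264·23288.6788/17825.9907 = 1878.571948; SD = √(1437.9264·23288.6788/17825.9907) = 43.3425.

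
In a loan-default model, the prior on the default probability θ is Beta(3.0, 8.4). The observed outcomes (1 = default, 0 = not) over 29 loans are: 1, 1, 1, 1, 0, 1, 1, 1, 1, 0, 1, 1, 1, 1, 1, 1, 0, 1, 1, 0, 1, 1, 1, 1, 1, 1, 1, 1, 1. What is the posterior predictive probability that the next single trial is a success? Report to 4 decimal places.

The Beta prior is conjugate to a Binomial/Bernoulli likelihood; the update adds successes to α and failures to β.
Posterior: Beta(α+k, β+n−k) = Beta(3.0+25, 8.4+4) = Beta(28.0, 12.4).
For a single future Bernoulli trial, P(success | data) = α/(α+β) = 0.6931.

0.6931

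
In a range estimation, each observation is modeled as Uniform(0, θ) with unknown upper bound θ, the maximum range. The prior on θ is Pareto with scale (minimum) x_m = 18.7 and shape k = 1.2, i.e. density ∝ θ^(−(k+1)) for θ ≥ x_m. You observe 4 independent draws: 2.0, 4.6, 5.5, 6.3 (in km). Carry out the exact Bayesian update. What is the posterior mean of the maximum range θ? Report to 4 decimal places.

23.1524

A Pareto(scale x_m, shape k) prior on the upper bound θ of Uniform(0, θ) is conjugate: posterior is Pareto(max(x_m, max xᵢ), k + n).
Sample maximum = 6.3; prior scale x_m = 18.7 → posterior scale = max = 18.7.
Posterior shape = 1.2 + 4 = 5.2.
E[θ|data] = k·x_m/(k−1) = 5.2·18.7/4.2 = 23.1524.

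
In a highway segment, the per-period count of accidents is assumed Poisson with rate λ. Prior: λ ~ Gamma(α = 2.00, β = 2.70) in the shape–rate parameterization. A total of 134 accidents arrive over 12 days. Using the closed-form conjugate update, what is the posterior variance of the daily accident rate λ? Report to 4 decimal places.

With a Gamma(shape α, rate β) prior, the Poisson likelihood is conjugate: the posterior is Gamma(α + ΣXᵢ, β + n).
Posterior: Gamma(α+S, β+n) = Gamma(2.00+134, 2.70+12) = Gamma(136.00, 14.70).
Var = α/β² = 136.00/14.70² = 0.6294.

0.6294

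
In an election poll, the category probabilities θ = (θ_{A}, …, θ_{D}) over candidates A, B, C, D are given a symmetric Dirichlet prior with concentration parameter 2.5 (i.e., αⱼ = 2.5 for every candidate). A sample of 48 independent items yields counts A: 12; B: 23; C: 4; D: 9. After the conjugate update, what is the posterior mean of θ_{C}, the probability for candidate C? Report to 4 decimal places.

0.1121

The Dirichlet prior is conjugate to the Multinomial likelihood: each posterior αⱼ = prior αⱼ + observed count nⱼ.
Posterior concentration: (14.5, 25.5, 6.5, 11.5), total = 58.0.
E[θ_{C}|data] = α_{C}/Σα = 6.5/58.0 = 0.1121.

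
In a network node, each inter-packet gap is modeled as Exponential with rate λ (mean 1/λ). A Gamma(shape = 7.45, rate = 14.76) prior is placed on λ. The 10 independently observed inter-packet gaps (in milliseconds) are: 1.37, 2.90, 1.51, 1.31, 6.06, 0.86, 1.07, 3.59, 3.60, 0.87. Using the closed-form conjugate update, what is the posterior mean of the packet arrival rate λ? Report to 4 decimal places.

With a Gamma(shape α, rate β) prior on the exponential rate λ, the posterior after n observations with total T = Σxᵢ is Gamma(α+n, β+T).
Sum of observations T = 23.14 milliseconds; n = 10.
Posterior: Gamma(7.45+10, 14.76+23.14) = Gamma(17.45, 37.90).
Posterior mean of λ = α/β = 17.45/37.90 = 0.4604.

0.4604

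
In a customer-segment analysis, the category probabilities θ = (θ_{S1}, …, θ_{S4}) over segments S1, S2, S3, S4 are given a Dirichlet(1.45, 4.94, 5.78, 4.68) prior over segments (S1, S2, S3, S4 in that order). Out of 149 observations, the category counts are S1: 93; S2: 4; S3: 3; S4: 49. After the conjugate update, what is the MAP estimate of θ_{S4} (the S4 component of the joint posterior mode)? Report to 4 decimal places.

The Dirichlet prior is conjugate to the Multinomial likelihood: each posterior αⱼ = prior αⱼ + observed count nⱼ.
Posterior concentration: (94.45, 8.94, 8.78, 53.68), total = 165.85.
Joint mode component: (α_{S4}−1)/(Σα−K) = 52.68/161.85 = 0.3255.

0.3255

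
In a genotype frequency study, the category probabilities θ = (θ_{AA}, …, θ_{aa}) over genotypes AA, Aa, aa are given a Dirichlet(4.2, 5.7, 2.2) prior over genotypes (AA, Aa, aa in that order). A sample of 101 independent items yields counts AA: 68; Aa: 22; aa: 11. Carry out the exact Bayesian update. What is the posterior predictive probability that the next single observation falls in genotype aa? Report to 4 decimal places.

The Dirichlet prior is conjugate to the Multinomial likelihood: each posterior αⱼ = prior αⱼ + observed count nⱼ.
Posterior concentration: (72.2, 27.7, 13.2), total = 113.1.
P(next = aa | data) = α_{aa}/Σα = 0.1167.

0.1167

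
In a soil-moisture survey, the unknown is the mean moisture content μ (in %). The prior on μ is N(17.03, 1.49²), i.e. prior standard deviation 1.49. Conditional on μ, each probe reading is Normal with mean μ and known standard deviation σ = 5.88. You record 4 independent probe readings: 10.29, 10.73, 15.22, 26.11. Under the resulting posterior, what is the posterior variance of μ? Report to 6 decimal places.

For Normal data with known variance σ², a Normal(μ₀, σ₀²) prior on μ is conjugate. Posterior precision = 1/σ₀² + n/σ²; posterior mean is the precision-weighted average of μ₀ and x̄.
σ₀² = 1.49² = 2.2201, σ² = 5.88² = 34.5744; σ² + n·σ₀² = 34.5744 + 4·2.2201 = 43.4548.
Posterior precision = 1/σ₀² + n/σ² = 1/2.2201 + 4/34.5744 = (σ² + n·σ₀²)/(σ₀²σ²) = 43.4548/(2.2201·34.5744); posterior variance σₙ² = σ₀²σ²/(σ² + n·σ₀²) = 2.2201·34.5744/43.4548 = 1.766402.

1.766402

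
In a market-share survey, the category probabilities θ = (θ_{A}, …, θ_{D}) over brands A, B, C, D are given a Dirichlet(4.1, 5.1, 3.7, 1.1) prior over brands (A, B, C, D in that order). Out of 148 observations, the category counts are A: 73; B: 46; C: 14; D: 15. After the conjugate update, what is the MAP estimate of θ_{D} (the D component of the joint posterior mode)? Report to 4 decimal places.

The Dirichlet prior is conjugate to the Multinomial likelihood: each posterior αⱼ = prior αⱼ + observed count nⱼ.
Posterior concentration: (77.1, 51.1, 17.7, 16.1), total = 162.0.
Joint mode component: (α_{D}−1)/(Σα−K) = 15.1/158.0 = 0.0956.

0.0956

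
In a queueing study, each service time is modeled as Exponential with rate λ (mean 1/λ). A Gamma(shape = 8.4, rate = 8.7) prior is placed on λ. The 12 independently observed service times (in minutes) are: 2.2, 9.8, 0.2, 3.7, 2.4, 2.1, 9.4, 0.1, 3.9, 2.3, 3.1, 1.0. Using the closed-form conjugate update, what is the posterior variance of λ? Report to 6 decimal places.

With a Gamma(shape α, rate β) prior on the exponential rate λ, the posterior after n observations with total T = Σxᵢ is Gamma(α+n, β+T).
Sum of observations T = 40.2 minutes; n = 12.
Posterior: Gamma(8.4+12, 8.7+40.2) = Gamma(20.4, 48.9).
Var = α/β² = 0.008531.

0.008531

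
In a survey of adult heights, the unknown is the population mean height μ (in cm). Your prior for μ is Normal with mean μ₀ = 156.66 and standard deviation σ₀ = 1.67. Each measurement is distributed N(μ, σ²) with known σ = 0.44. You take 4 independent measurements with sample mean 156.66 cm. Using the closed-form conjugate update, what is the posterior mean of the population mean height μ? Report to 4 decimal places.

For Normal data with known variance σ², a Normal(μ₀, σ₀²) prior on μ is conjugate. Posterior precision = 1/σ₀² + n/σ²; posterior mean is the precision-weighted average of μ₀ and x̄.
n·x̄ = 4·156.66 = 626.64.
σ₀² = 1.67² = 2.7889, σ² = 0.44² = 0.1936; σ² + n·σ₀² = 0.1936 + 4·2.7889 = 11.3492.
Posterior mean = (μ₀/σ₀² + n·x̄/σ²)/(1/σ₀² + n/σ²) = (σ²·μ₀ + σ₀²·n·x̄)/(σ² + n·σ₀²) = (0.1936·156.66 + 2.7889·626.64)/11.3492 = 1777.965672/11.3492 = 156.6600.

156.6600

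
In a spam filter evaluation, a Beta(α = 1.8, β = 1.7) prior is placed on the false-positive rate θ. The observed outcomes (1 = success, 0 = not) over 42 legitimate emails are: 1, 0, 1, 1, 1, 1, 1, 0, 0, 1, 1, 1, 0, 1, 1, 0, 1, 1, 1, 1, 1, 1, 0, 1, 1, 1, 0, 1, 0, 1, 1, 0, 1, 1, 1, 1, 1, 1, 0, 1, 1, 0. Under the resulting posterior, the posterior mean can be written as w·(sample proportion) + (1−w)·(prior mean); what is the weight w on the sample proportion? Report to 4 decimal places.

0.9231

The Beta prior is conjugate to a Binomial/Bernoulli likelihood; the update adds successes to α and failures to β.
Posterior mean = (α₀+k)/(α₀+β₀+n) = [n/(α₀+β₀+n)]·(k/n) + [(α₀+β₀)/(α₀+β₀+n)]·α₀/(α₀+β₀), so only n and the prior enter the weight.
The weight on the data is w = n/(α₀+β₀+n) = 42/(1.8+1.7+42) = 42/45.5 = 0.9231.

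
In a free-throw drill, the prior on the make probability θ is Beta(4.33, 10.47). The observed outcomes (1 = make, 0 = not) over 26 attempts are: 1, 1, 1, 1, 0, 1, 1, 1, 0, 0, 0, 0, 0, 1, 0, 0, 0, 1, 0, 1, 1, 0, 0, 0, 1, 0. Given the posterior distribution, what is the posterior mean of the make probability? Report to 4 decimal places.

0.4002

The Beta prior is conjugate to a Binomial/Bernoulli likelihood; the update adds successes to α and failures to β.
Posterior: Beta(α+k, β+n−k) = Beta(4.33+12, 10.47+14) = Beta(16.33, 24.47).
Posterior mean = α/(α+β) = 16.33/40.80 = 0.4002.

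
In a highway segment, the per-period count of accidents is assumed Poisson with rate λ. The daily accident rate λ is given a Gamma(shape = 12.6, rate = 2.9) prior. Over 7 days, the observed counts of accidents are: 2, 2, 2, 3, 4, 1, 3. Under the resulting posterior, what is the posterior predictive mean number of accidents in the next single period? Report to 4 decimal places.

With a Gamma(shape α, rate β) prior, the Poisson likelihood is conjugate: the posterior is Gamma(α + ΣXᵢ, β + n).
Sum of counts S = 17 over n = 7 days.
Posterior: Gamma(α+S, β+n) = Gamma(12.6+17, 2.9+7) = Gamma(29.6, 9.9).
The predictive distribution for one future period is NegBinom with mean α/β = 2.9899.

2.9899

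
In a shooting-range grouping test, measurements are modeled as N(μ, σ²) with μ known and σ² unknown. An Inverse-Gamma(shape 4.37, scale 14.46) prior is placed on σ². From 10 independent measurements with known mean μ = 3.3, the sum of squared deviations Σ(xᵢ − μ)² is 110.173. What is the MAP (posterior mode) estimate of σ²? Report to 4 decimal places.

6.7065

With known mean μ and an Inverse-Gamma(α, β) prior on σ², the Normal likelihood is conjugate: posterior is Inv-Gamma(α + n/2, β + Σ(xᵢ−μ)²/2).
Posterior: Inv-Gamma(4.37 + 10/2, 14.46 + 110.173/2) = Inv-Gamma(9.37, 69.5465).
Mode = β/(α+1) = 69.5465/10.37 = 6.7065.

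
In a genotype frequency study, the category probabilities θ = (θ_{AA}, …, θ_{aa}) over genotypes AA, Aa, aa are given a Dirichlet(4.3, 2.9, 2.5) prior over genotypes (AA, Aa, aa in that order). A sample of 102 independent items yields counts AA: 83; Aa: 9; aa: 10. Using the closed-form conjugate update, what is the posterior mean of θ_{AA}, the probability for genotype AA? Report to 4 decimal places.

The Dirichlet prior is conjugate to the Multinomial likelihood: each posterior αⱼ = prior αⱼ + observed count nⱼ.
Posterior concentration: (87.3, 11.9, 12.5), total = 111.7.
E[θ_{AA}|data] = α_{AA}/Σα = 87.3/111.7 = 0.7816.

0.7816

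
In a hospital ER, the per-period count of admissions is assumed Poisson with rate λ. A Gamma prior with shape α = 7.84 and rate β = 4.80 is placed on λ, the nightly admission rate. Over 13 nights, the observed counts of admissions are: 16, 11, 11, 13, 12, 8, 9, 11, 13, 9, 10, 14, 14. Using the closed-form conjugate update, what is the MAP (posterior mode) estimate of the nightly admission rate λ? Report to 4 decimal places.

8.8674

With a Gamma(shape α, rate β) prior, the Poisson likelihood is conjugate: the posterior is Gamma(α + ΣXᵢ, β + n).
Sum of counts S = 151 over n = 13 nights.
Posterior: Gamma(α+S, β+n) = Gamma(7.84+151, 4.80+13) = Gamma(158.84, 17.80).
Mode of Gamma(α,β) for α≥1 is (α−1)/β = 157.84/17.80 = 8.8674.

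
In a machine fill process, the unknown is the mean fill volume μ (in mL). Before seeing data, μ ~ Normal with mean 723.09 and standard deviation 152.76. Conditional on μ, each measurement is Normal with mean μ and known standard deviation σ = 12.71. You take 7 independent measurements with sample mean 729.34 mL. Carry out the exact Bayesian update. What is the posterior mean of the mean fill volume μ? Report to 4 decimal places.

For Normal data with known variance σ², a Normal(μ₀, σ₀²) prior on μ is conjugate. Posterior precision = 1/σ₀² + n/σ²; posterior mean is the precision-weighted average of μ₀ and x̄.
n·x̄ = 7·729.34 = 5105.38.
σ₀² = 152.76² = 23335.6176, σ² = 12.71² = 161.5441; σ² + n·σ₀² = 161.5441 + 7·23335.6176 = 163510.8673.
Posterior mean = (μ₀/σ₀² + n·x̄/σ²)/(1/σ₀² + n/σ²) = (σ²·μ₀ + σ₀²·n·x̄)/(σ² + n·σ₀²) = (161.5441·723.09 + 23335.6176·5105.38)/163510.8673 = 119254006.305957/163510.8673 = 729.3338.

729.3338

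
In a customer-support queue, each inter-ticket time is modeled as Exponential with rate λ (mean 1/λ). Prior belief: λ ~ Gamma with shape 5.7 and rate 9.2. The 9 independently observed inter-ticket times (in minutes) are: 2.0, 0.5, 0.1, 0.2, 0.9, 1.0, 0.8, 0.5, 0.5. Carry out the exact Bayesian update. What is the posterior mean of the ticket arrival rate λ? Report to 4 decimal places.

With a Gamma(shape α, rate β) prior on the exponential rate λ, the posterior after n observations with total T = Σxᵢ is Gamma(α+n, β+T).
Sum of observations T = 6.5 minutes; n = 9.
Posterior: Gamma(5.7+9, 9.2+6.5) = Gamma(14.7, 15.7).
Posterior mean of λ = α/β = 14.7/15.7 = 0.9363.

0.9363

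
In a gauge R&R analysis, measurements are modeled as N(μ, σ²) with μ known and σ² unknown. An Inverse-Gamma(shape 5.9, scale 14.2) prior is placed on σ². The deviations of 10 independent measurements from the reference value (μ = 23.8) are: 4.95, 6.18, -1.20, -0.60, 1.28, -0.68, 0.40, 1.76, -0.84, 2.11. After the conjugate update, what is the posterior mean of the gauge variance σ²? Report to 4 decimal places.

5.2228

With known mean μ and an Inverse-Gamma(α, β) prior on σ², the Normal likelihood is conjugate: posterior is Inv-Gamma(α + n/2, β + Σ(xᵢ−μ)²/2).
Σ(xᵢ−μ)² = (4.95)² + (6.18)² + (-1.20)² + (-0.60)² + (1.28)² + (-0.68)² + (0.40)² + (1.76)² + (-0.84)² + (2.11)² = 75.0110.
Posterior: Inv-Gamma(5.9 + 10/2, 14.2 + 75.0110/2) = Inv-Gamma(10.90, 51.70550).
E[σ²|data] = β/(α−1) = 51.70550/9.90 = 5.2228.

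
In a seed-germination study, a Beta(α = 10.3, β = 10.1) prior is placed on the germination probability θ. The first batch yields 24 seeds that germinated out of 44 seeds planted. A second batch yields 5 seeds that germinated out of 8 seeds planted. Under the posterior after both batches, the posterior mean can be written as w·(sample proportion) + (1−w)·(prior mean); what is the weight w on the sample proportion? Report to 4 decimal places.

The Beta prior is conjugate to a Binomial/Bernoulli likelihood; the update adds successes to α and failures to β.
Total number of seeds planted: n = 44 + 8 = 52.
Posterior mean = (α₀+k)/(α₀+β₀+n) = [n/(α₀+β₀+n)]·(k/n) + [(α₀+β₀)/(α₀+β₀+n)]·α₀/(α₀+β₀), so only n and the prior enter the weight.
The weight on the data is w = n/(α₀+β₀+n) = 52/(10.3+10.1+52) = 52/72.4 = 0.7182.

0.7182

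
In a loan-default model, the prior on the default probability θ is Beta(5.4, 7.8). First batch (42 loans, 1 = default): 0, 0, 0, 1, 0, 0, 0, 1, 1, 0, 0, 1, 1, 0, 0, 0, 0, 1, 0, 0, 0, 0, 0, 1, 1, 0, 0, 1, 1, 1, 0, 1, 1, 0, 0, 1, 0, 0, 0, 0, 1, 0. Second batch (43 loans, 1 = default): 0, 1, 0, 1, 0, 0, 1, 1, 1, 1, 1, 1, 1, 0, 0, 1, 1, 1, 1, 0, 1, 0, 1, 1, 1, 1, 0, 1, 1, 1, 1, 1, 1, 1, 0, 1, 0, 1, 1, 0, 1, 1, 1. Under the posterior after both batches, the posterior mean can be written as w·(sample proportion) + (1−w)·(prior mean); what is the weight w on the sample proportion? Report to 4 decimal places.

0.8656

The Beta prior is conjugate to a Binomial/Bernoulli likelihood; the update adds successes to α and failures to β.
Total number of loans: n = 42 + 43 = 85.
Posterior mean = (α₀+k)/(α₀+β₀+n) = [n/(α₀+β₀+n)]·(k/n) + [(α₀+β₀)/(α₀+β₀+n)]·α₀/(α₀+β₀), so only n and the prior enter the weight.
The weight on the data is w = n/(α₀+β₀+n) = 85/(5.4+7.8+85) = 85/98.2 = 0.8656.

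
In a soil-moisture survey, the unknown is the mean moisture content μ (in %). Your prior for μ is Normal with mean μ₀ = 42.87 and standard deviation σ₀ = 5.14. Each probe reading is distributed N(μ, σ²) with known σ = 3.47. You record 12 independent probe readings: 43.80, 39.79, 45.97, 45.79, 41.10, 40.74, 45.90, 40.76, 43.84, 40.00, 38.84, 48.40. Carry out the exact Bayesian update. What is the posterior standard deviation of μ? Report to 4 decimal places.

0.9832

For Normal data with known variance σ², a Normal(μ₀, σ₀²) prior on μ is conjugate. Posterior precision = 1/σ₀² + n/σ²; posterior mean is the precision-weighted average of μ₀ and x̄.
σ₀² = 5.14² = 26.4196, σ² = 3.47² = 12.0409; σ² + n·σ₀² = 12.0409 + 12·26.4196 = 329.0761.
Posterior precision = 1/σ₀² + n/σ² = 1/26.4196 + 12/12.0409 = (σ² + n·σ₀²)/(σ₀²σ²) = 329.0761/(26.4196·12.0409); posterior variance σₙ² = σ₀²σ²/(σ² + n·σ₀²) = 26.4196·12.0409/329.0761 = 0.966694.
Posterior SD = √σₙ² = √(26.4196·12.0409/329.0761) = 0.9832.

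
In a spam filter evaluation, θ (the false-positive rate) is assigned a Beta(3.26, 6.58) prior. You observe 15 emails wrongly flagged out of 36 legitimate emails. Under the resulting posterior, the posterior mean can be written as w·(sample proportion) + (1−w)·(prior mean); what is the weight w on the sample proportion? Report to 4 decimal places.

The Beta prior is conjugate to a Binomial/Bernoulli likelihood; the update adds successes to α and failures to β.
Posterior mean = (α₀+k)/(α₀+β₀+n) = [n/(α₀+β₀+n)]·(k/n) + [(α₀+β₀)/(α₀+β₀+n)]·α₀/(α₀+β₀), so only n and the prior enter the weight.
The weight on the data is w = n/(α₀+β₀+n) = 36/(3.26+6.58+36) = 36/45.84 = 0.7853.

0.7853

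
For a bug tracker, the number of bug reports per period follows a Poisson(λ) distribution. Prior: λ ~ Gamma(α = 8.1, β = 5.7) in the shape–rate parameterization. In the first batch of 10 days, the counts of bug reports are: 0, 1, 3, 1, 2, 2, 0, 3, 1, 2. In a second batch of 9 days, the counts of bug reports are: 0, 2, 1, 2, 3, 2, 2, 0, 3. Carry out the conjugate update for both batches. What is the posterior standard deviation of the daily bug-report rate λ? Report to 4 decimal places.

With a Gamma(shape α, rate β) prior, the Poisson likelihood is conjugate: the posterior is Gamma(α + ΣXᵢ, β + n).
Batch 1: sum of counts S = 15 over n = 10 days.
After batch 1: Gamma(α+S, β+n) = Gamma(8.1+15, 5.7+10) = Gamma(23.1, 15.7).
Batch 2: sum of counts S = 15 over n = 9 days.
After batch 2: Gamma(α+S, β+n) = Gamma(23.1+15, 15.7+9) = Gamma(38.1, 24.7).
SD = √α/β = √38.1/24.7 = 0.2499.

0.2499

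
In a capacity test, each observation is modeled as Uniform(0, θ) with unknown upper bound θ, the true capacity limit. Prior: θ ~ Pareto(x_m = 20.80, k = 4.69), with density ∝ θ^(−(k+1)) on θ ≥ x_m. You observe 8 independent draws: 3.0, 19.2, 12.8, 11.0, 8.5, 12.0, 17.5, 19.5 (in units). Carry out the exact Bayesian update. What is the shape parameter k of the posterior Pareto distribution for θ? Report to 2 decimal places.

A Pareto(scale x_m, shape k) prior on the upper bound θ of Uniform(0, θ) is conjugate: posterior is Pareto(max(x_m, max xᵢ), k + n).
Sample maximum = 19.5; prior scale x_m = 20.80 → posterior scale = max = 20.80.
Posterior shape = 4.69 + 8 = 12.69.
Posterior shape k = 12.69.

12.69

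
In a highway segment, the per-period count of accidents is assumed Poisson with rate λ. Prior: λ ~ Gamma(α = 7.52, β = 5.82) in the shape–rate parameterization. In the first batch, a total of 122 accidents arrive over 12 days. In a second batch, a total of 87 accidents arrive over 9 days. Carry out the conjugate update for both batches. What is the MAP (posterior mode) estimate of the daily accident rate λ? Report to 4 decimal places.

With a Gamma(shape α, rate β) prior, the Poisson likelihood is conjugate: the posterior is Gamma(α + ΣXᵢ, β + n).
After batch 1: Gamma(α+S, β+n) = Gamma(7.52+122, 5.82+12) = Gamma(129.52, 17.82).
After batch 2: Gamma(α+S, β+n) = Gamma(129.52+87, 17.82+9) = Gamma(216.52, 26.82).
Mode of Gamma(α,β) for α≥1 is (α−1)/β = 215.52/26.82 = 8.0358.

8.0358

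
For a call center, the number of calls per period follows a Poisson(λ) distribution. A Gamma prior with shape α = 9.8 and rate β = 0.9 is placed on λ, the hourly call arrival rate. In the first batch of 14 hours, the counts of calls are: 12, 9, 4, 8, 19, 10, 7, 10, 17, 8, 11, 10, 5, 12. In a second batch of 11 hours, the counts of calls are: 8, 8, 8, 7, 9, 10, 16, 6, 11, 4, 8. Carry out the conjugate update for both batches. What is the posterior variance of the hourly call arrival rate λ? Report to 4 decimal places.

0.3679

With a Gamma(shape α, rate β) prior, the Poisson likelihood is conjugate: the posterior is Gamma(α + ΣXᵢ, β + n).
Batch 1: sum of counts S = 142 over n = 14 hours.
After batch 1: Gamma(α+S, β+n) = Gamma(9.8+142, 0.9+14) = Gamma(151.8, 14.9).
Batch 2: sum of counts S = 95 over n = 11 hours.
After batch 2: Gamma(α+S, β+n) = Gamma(151.8+95, 14.9+11) = Gamma(246.8, 25.9).
Var = α/β² = 246.8/25.9² = 0.3679.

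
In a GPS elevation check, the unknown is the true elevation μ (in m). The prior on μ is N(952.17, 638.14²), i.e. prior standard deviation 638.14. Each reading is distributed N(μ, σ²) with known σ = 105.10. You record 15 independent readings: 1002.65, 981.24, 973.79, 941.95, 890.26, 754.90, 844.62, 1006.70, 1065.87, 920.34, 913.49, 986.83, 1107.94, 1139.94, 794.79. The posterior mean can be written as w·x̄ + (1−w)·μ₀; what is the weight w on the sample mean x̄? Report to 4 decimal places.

0.9982

For Normal data with known variance σ², a Normal(μ₀, σ₀²) prior on μ is conjugate. Posterior precision = 1/σ₀² + n/σ²; posterior mean is the precision-weighted average of μ₀ and x̄.
σ₀² = 638.14² = 407222.6596, σ² = 105.10² = 11046.01. Prior precision 1/σ₀² = 1/407222.6596; data precision n/σ² = 15/11046.01.
w = (n/σ²)/(1/σ₀² + n/σ²) = n·σ₀²/(σ² + n·σ₀²) = 15·407222.6596/(11046.01 + 15·407222.6596) = 6108339.894/6119385.904 = 0.9982.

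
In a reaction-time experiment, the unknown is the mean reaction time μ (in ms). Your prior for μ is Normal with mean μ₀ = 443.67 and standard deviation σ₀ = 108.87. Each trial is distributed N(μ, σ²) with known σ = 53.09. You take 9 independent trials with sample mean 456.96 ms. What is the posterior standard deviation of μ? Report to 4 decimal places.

17.4674

For Normal data with known variance σ², a Normal(μ₀, σ₀²) prior on μ is conjugate. Posterior precision = 1/σ₀² + n/σ²; posterior mean is the precision-weighted average of μ₀ and x̄.
σ₀² = 108.87² = 11852.6769, σ² = 53.09² = 2818.5481; σ² + n·σ₀² = 2818.5481 + 9·11852.6769 = 109492.6402.
Posterior precision = 1/σ₀² + n/σ² = 1/11852.6769 + 9/2818.5481 = (σ² + n·σ₀²)/(σ₀²σ²) = 109492.6402/(11852.6769·2818.5481); posterior variance σₙ² = σ₀²σ²/(σ² + n·σ₀²) = 11852.6769·2818.5481/109492.6402 = 305.110370.
Posterior SD = √σₙ² = √(11852.6769·2818.5481/109492.6402) = 17.4674.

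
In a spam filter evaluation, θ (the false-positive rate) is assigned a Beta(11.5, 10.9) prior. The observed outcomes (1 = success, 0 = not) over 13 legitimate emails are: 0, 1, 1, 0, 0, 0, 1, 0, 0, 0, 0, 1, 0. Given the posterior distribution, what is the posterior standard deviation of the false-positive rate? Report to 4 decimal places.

0.0822

The Beta prior is conjugate to a Binomial/Bernoulli likelihood; the update adds successes to α and failures to β.
Posterior: Beta(α+k, β+n−k) = Beta(11.5+4, 10.9+9) = Beta(15.5, 19.9).
Var = αβ/((α+β)²(α+β+1)) = 15.5·19.9/(35.4²·36.4) = 0.00676203; SD = √0.00676203 = 0.0822.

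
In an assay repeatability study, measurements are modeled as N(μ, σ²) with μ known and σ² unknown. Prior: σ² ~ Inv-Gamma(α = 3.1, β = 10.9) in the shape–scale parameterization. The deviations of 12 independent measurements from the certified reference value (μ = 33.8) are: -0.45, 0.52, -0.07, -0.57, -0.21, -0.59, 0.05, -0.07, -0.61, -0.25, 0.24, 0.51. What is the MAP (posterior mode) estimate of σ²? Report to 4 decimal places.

With known mean μ and an Inverse-Gamma(α, β) prior on σ², the Normal likelihood is conjugate: posterior is Inv-Gamma(α + n/2, β + Σ(xᵢ−μ)²/2).
Σ(xᵢ−μ)² = (-0.45)² + (0.52)² + (-0.07)² + (-0.57)² + (-0.21)² + (-0.59)² + (0.05)² + (-0.07)² + (-0.61)² + (-0.25)² + (0.24)² + (0.51)² = 1.9546.
Posterior: Inv-Gamma(3.1 + 12/2, 10.9 + 1.9546/2) = Inv-Gamma(9.10, 11.87730).
Mode = β/(α+1) = 11.87730/10.10 = 1.1760.

1.1760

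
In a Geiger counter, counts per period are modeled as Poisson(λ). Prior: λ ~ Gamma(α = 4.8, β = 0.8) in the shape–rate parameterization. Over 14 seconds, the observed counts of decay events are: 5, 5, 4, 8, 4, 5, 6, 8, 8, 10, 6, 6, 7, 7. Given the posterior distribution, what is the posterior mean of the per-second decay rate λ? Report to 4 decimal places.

With a Gamma(shape α, rate β) prior, the Poisson likelihood is conjugate: the posterior is Gamma(α + ΣXᵢ, β + n).
Sum of counts S = 89 over n = 14 seconds.
Posterior: Gamma(α+S, β+n) = Gamma(4.8+89, 0.8+14) = Gamma(93.8, 14.8).
Posterior mean = α/β = 93.8/14.8 = 6.3378.

6.3378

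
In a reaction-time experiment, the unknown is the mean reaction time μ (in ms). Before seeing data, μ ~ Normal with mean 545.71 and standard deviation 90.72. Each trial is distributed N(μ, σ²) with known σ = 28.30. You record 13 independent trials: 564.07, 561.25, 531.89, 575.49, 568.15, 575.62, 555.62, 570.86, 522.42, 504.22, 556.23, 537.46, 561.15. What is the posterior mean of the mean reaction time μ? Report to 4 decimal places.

552.5969

For Normal data with known variance σ², a Normal(μ₀, σ₀²) prior on μ is conjugate. Posterior precision = 1/σ₀² + n/σ²; posterior mean is the precision-weighted average of μ₀ and x̄.
Σxᵢ = 564.07 + 561.25 + 531.89 + 575.49 + 568.15 + 575.62 + 555.62 + 570.86 + 522.42 + 504.22 + 556.23 + 537.46 + 561.15 = 7184.43, so n·x̄ = 7184.43.
σ₀² = 90.72² = 8230.1184, σ² = 28.30² = 800.89; σ² + n·σ₀² = 800.89 + 13·8230.1184 = 107792.4292.
Posterior mean = (μ₀/σ₀² + n·x̄/σ²)/(1/σ₀² + n/σ²) = (σ²·μ₀ + σ₀²·n·x̄)/(σ² + n·σ₀²) = (800.89·545.71 + 8230.1184·7184.43)/107792.4292 = 59565763.218412/107792.4292 = 552.5969.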